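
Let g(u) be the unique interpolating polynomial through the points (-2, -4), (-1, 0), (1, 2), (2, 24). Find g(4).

L_0(4) = (5)·(3)·(2)/[(-1)·(-3)·(-4)] = -5/2
L_1(4) = (6)·(3)·(2)/[(1)·(-2)·(-3)] = 6
L_2(4) = (6)·(5)·(2)/[(3)·(2)·(-1)] = -10
L_3(4) = (6)·(5)·(3)/[(4)·(3)·(1)] = 15/2
Sum: (-4)·(-5/2) + 0 + 2·(-10) + 24·(15/2) = 170

170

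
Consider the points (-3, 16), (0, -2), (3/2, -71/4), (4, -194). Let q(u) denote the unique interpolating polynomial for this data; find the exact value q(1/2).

Evaluate each Lagrange basis at u = 1/2:
L_0(1/2) = (1/2)·(-1)·(-7/2)/[(-3)·(-9/2)·(-7)] = -1/54
L_1(1/2) = (7/2)·(-1)·(-7/2)/[(3)·(-3/2)·(-4)] = 49/72
L_2(1/2) = (7/2)·(1/2)·(-7/2)/[(9/2)·(3/2)·(-5/2)] = 49/135
L_3(1/2) = (7/2)·(1/2)·(-1)/[(7)·(4)·(5/2)] = -1/40
Sum: 16·(-1/54) + (-2)·(49/72) + (-71/4)·(49/135) + (-194)·(-1/40) = -13/4

-13/4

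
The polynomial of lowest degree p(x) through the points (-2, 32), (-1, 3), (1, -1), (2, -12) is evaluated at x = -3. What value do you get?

103

L_0(-3) = (-2)·(-4)·(-5)/[(-1)·(-3)·(-4)] = 10/3
L_1(-3) = (-1)·(-4)·(-5)/[(1)·(-2)·(-3)] = -10/3
L_2(-3) = (-1)·(-2)·(-5)/[(3)·(2)·(-1)] = 5/3
L_3(-3) = (-1)·(-2)·(-4)/[(4)·(3)·(1)] = -2/3
Sum: 32·(10/3) + 3·(-10/3) + (-1)·(5/3) + (-12)·(-2/3) = 103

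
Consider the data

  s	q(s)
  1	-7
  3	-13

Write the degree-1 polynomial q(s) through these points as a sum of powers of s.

q(s) = -3s - 4

Build the Lagrange basis polynomials:
L_0(s) = (s - 3) / [-2] = -(1/2)s + 3/2
L_1(s) = (s - 1) / [2] = (1/2)s - 1/2
q(s) = (-7)·L_0 + (-13)·L_1
  (-7)·L_0(s) = (7/2)s - 21/2
  (-13)·L_1(s) = -(13/2)s + 13/2
Adding term by term: -3s - 4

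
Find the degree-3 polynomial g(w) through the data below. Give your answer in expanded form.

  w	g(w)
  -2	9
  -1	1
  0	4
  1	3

Build the Lagrange basis polynomials:
L_0(w) = (w + 1)w(w - 1) / [-6] = -(1/6)w^3 + (1/6)w
L_1(w) = (w + 2)w(w - 1) / [2] = (1/2)w^3 + (1/2)w^2 - w
L_2(w) = (w + 2)(w + 1)(w - 1) / [-2] = -(1/2)w^3 - w^2 + (1/2)w + 1
L_3(w) = (w + 2)(w + 1)w / [6] = (1/6)w^3 + (1/2)w^2 + (1/3)w
g(w) = 9·L_0 + 1·L_1 + 4·L_2 + 3·L_3
  9·L_0(w) = -(3/2)w^3 + (3/2)w
  1·L_1(w) = (1/2)w^3 + (1/2)w^2 - w
  4·L_2(w) = -2w^3 - 4w^2 + 2w + 4
  3·L_3(w) = (1/2)w^3 + (3/2)w^2 + w
Adding term by term: -(5/2)w^3 - 2w^2 + (7/2)w + 4

g(w) = -(5/2)w^3 - 2w^2 + (7/2)w + 4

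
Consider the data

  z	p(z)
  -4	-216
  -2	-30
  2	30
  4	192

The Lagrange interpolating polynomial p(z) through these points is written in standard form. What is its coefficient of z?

Build the Lagrange basis polynomials:
L_0(z) = (z + 2)(z - 2)(z - 4) / [-96] = -(1/96)z^3 + (1/24)z^2 + (1/24)z - 1/6
L_1(z) = (z + 4)(z - 2)(z - 4) / [48] = (1/48)z^3 - (1/24)z^2 - (1/3)z + 2/3
L_2(z) = (z + 4)(z + 2)(z - 4) / [-48] = -(1/48)z^3 - (1/24)z^2 + (1/3)z + 2/3
L_3(z) = (z + 4)(z + 2)(z - 2) / [96] = (1/96)z^3 + (1/24)z^2 - (1/24)z - 1/6
p(z) = (-216)·L_0 + (-30)·L_1 + 30·L_2 + 192·L_3
Only the coefficient of z is needed; take it from each L_i and combine:
(-216)·(1/24) + (-30)·(-1/3) + 30·(1/3) + 192·(-1/24) = 3

3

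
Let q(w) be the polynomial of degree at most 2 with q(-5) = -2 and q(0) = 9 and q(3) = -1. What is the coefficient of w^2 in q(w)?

The leading coefficient equals the top divided difference q[-5,0,3].
q[-5,0] = (9 - (-2)) / (0 - (-5)) = 11/5
q[0,3] = (-1 - 9) / (3 - 0) = -10/3
q[-5,0,3] = (-10/3 - 11/5) / (3 - (-5)) = -83/120

-83/120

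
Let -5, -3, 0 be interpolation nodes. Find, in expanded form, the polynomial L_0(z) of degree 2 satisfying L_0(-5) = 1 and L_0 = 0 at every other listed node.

L_0(z) = (1/10)z^2 + (3/10)z

L_0(z) = (z + 3)z / [(-2)·(-5)]
       = (z^2 + 3z) / (10)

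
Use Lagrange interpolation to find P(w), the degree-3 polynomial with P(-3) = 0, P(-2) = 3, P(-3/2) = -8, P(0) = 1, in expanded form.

Build the Lagrange basis polynomials:
L_0(w) = (w + 2)(w + 3/2)w / [-9/2] = -(2/9)w^3 - (7/9)w^2 - (2/3)w
L_1(w) = (w + 3)(w + 3/2)w / [1] = w^3 + (9/2)w^2 + (9/2)w
L_2(w) = (w + 3)(w + 2)w / [-9/8] = -(8/9)w^3 - (40/9)w^2 - (16/3)w
L_3(w) = (w + 3)(w + 2)(w + 3/2) / [9] = (1/9)w^3 + (13/18)w^2 + (3/2)w + 1
P(w) = 0·L_0 + 3·L_1 + (-8)·L_2 + 1·L_3
  0·L_0(w) = 0
  3·L_1(w) = 3w^3 + (27/2)w^2 + (27/2)w
  (-8)·L_2(w) = (64/9)w^3 + (320/9)w^2 + (128/3)w
  1·L_3(w) = (1/9)w^3 + (13/18)w^2 + (3/2)w + 1
Adding term by term: (92/9)w^3 + (448/9)w^2 + (173/3)w + 1

P(w) = (92/9)w^3 + (448/9)w^2 + (173/3)w + 1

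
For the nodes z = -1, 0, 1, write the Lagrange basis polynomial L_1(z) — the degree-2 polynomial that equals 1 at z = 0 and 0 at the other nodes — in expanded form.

L_1(z) = (z + 1)(z - 1) / [(1)·(-1)]
       = (z^2 - 1) / (-1)

L_1(z) = -z^2 + 1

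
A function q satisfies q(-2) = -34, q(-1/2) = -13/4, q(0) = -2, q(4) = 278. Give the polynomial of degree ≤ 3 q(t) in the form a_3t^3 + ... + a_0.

Newton's divided differences:
q[-2,-1/2] = (-13/4 - (-34)) / (-1/2 - (-2)) = 41/2
q[-1/2,0] = (-2 - (-13/4)) / (0 - (-1/2)) = 5/2
q[0,4] = (278 - (-2)) / (4 - 0) = 70
q[-2,-1/2,0] = (5/2 - 41/2) / (0 - (-2)) = -9
q[-1/2,0,4] = (70 - 5/2) / (4 - (-1/2)) = 15
q[-2,-1/2,0,4] = (15 - (-9)) / (4 - (-2)) = 4
q(t) = -34 + (41/2)·(t + 2) + (-9)·(t + 2)(t + 1/2) + 4·(t + 2)(t + 1/2)t
Expanding: q(t) = 4t^3 + t^2 + 2t - 2

q(t) = 4t^3 + t^2 + 2t - 2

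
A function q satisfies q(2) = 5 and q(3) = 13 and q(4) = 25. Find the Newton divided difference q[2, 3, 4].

q[2,3] = (13 - 5) / (3 - 2) = 8
q[3,4] = (25 - 13) / (4 - 3) = 12
q[2,3,4] = (12 - 8) / (4 - 2) = 2

2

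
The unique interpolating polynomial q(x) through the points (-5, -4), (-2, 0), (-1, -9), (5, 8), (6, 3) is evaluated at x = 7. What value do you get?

L_0(7) = (9)·(8)·(2)·(1)/[(-3)·(-4)·(-10)·(-11)] = 6/55
L_1(7) = (12)·(8)·(2)·(1)/[(3)·(-1)·(-7)·(-8)] = -8/7
L_2(7) = (12)·(9)·(2)·(1)/[(4)·(1)·(-6)·(-7)] = 9/7
L_3(7) = (12)·(9)·(8)·(1)/[(10)·(7)·(6)·(-1)] = -72/35
L_4(7) = (12)·(9)·(8)·(2)/[(11)·(8)·(7)·(1)] = 216/77
Sum: (-4)·(6/55) + 0 + (-9)·(9/7) + 8·(-72/35) + 3·(216/77) = -7719/385

-7719/385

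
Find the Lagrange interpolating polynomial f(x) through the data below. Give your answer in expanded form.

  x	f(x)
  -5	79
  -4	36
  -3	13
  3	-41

Build the Lagrange basis polynomials:
L_0(x) = (x + 4)(x + 3)(x - 3) / [-16] = -(1/16)x^3 - (1/4)x^2 + (9/16)x + 9/4
L_1(x) = (x + 5)(x + 3)(x - 3) / [7] = (1/7)x^3 + (5/7)x^2 - (9/7)x - 45/7
L_2(x) = (x + 5)(x + 4)(x - 3) / [-12] = -(1/12)x^3 - (1/2)x^2 + (7/12)x + 5
L_3(x) = (x + 5)(x + 4)(x + 3) / [336] = (1/336)x^3 + (1/28)x^2 + (47/336)x + 5/28
f(x) = 79·L_0 + 36·L_1 + 13·L_2 + (-41)·L_3
  79·L_0(x) = -(79/16)x^3 - (79/4)x^2 + (711/16)x + 711/4
  36·L_1(x) = (36/7)x^3 + (180/7)x^2 - (324/7)x - 1620/7
  13·L_2(x) = -(13/12)x^3 - (13/2)x^2 + (91/12)x + 65
  (-41)·L_3(x) = -(41/336)x^3 - (41/28)x^2 - (1927/336)x - 205/28
Adding term by term: -x^3 - 2x^2 + 4

f(x) = -x^3 - 2x^2 + 4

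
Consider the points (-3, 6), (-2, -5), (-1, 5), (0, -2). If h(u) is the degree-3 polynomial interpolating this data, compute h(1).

-64

Evaluate each Lagrange basis at u = 1:
L_0(1) = (3)·(2)·(1)/[(-1)·(-2)·(-3)] = -1
L_1(1) = (4)·(2)·(1)/[(1)·(-1)·(-2)] = 4
L_2(1) = (4)·(3)·(1)/[(2)·(1)·(-1)] = -6
L_3(1) = (4)·(3)·(2)/[(3)·(2)·(1)] = 4
Sum: 6·(-1) + (-5)·(4) + 5·(-6) + (-2)·(4) = -64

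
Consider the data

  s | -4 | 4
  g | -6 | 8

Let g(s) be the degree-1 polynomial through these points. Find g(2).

Evaluate each Lagrange basis at s = 2:
L_0(2) = (-2)/[(-8)] = 1/4
L_1(2) = (6)/[(8)] = 3/4
Sum: (-6)·(1/4) + 8·(3/4) = 9/2

9/2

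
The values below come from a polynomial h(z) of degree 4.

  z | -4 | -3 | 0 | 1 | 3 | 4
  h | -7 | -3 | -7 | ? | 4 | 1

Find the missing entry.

-29/7

The 5 known values determine h uniquely (degree ≤ 4).
L_0(1) = (4)·(1)·(-2)·(-3)/[(-1)·(-4)·(-7)·(-8)] = 3/28
L_1(1) = (5)·(1)·(-2)·(-3)/[(1)·(-3)·(-6)·(-7)] = -5/21
L_2(1) = (5)·(4)·(-2)·(-3)/[(4)·(3)·(-3)·(-4)] = 5/6
L_3(1) = (5)·(4)·(1)·(-3)/[(7)·(6)·(3)·(-1)] = 10/21
L_4(1) = (5)·(4)·(1)·(-2)/[(8)·(7)·(4)·(1)] = -5/28
Sum: (-7)·(3/28) + (-3)·(-5/21) + (-7)·(5/6) + 4·(10/21) + 1·(-5/28) = -29/7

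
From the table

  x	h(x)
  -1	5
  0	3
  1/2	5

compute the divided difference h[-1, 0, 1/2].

h[-1,0] = (3 - 5) / (0 - (-1)) = -2
h[0,1/2] = (5 - 3) / (1/2 - 0) = 4
h[-1,0,1/2] = (4 - (-2)) / (1/2 - (-1)) = 4

4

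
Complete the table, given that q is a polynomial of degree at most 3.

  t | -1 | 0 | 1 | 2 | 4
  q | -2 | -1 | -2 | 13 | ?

163

The 4 known values determine q uniquely (degree ≤ 3).
L_0(4) = (4)·(3)·(2)/[(-1)·(-2)·(-3)] = -4
L_1(4) = (5)·(3)·(2)/[(1)·(-1)·(-2)] = 15
L_2(4) = (5)·(4)·(2)/[(2)·(1)·(-1)] = -20
L_3(4) = (5)·(4)·(3)/[(3)·(2)·(1)] = 10
Sum: (-2)·(-4) + (-1)·(15) + (-2)·(-20) + 13·(10) = 163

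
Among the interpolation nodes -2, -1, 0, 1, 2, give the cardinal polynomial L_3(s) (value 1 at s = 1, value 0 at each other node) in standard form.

L_3(s) = (s + 2)(s + 1)s(s - 2) / [(3)·(2)·(1)·(-1)]
       = (s^4 + s^3 - 4s^2 - 4s) / (-6)

L_3(s) = -(1/6)s^4 - (1/6)s^3 + (2/3)s^2 + (2/3)s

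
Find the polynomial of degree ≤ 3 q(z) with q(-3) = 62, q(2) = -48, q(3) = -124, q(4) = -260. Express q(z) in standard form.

q(z) = -3z^3 - 3z^2 - 4z - 4

Newton's divided differences:
q[-3,2] = (-48 - 62) / (2 - (-3)) = -22
q[2,3] = (-124 - (-48)) / (3 - 2) = -76
q[3,4] = (-260 - (-124)) / (4 - 3) = -136
q[-3,2,3] = (-76 - (-22)) / (3 - (-3)) = -9
q[2,3,4] = (-136 - (-76)) / (4 - 2) = -30
q[-3,2,3,4] = (-30 - (-9)) / (4 - (-3)) = -3
q(z) = 62 + (-22)·(z + 3) + (-9)·(z + 3)(z - 2) + (-3)·(z + 3)(z - 2)(z - 3)
Expanding: q(z) = -3z^3 - 3z^2 - 4z - 4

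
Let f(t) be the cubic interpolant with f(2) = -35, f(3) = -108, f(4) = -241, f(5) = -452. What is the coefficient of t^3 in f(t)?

Build the Lagrange basis polynomials:
L_0(t) = (t - 3)(t - 4)(t - 5) / [-6] = -(1/6)t^3 + 2t^2 - (47/6)t + 10
L_1(t) = (t - 2)(t - 4)(t - 5) / [2] = (1/2)t^3 - (11/2)t^2 + 19t - 20
L_2(t) = (t - 2)(t - 3)(t - 5) / [-2] = -(1/2)t^3 + 5t^2 - (31/2)t + 15
L_3(t) = (t - 2)(t - 3)(t - 4) / [6] = (1/6)t^3 - (3/2)t^2 + (13/3)t - 4
f(t) = (-35)·L_0 + (-108)·L_1 + (-241)·L_2 + (-452)·L_3
Only the coefficient of t^3 is needed; take it from each L_i and combine:
(-35)·(-1/6) + (-108)·(1/2) + (-241)·(-1/2) + (-452)·(1/6) = -3

-3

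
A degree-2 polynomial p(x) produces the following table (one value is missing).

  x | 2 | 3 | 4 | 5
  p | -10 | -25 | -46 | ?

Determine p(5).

-73

The 3 known values determine p uniquely (degree ≤ 2).
Evaluate each Lagrange basis at x = 5:
L_0(5) = (2)·(1)/[(-1)·(-2)] = 1
L_1(5) = (3)·(1)/[(1)·(-1)] = -3
L_2(5) = (3)·(2)/[(2)·(1)] = 3
Sum: (-10)·(1) + (-25)·(-3) + (-46)·(3) = -73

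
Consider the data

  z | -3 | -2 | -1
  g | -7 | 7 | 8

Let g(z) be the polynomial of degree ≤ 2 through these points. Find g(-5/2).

Evaluate each Lagrange basis at z = -5/2:
L_0(-5/2) = (-1/2)·(-3/2)/[(-1)·(-2)] = 3/8
L_1(-5/2) = (1/2)·(-3/2)/[(1)·(-1)] = 3/4
L_2(-5/2) = (1/2)·(-1/2)/[(2)·(1)] = -1/8
Sum: (-7)·(3/8) + 7·(3/4) + 8·(-1/8) = 13/8

13/8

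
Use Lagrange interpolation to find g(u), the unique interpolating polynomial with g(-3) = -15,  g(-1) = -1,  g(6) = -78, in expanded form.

L_0(u) = (u + 1)(u - 6) / [18] = (1/18)u^2 - (5/18)u - 1/3
L_1(u) = (u + 3)(u - 6) / [-14] = -(1/14)u^2 + (3/14)u + 9/7
L_2(u) = (u + 3)(u + 1) / [63] = (1/63)u^2 + (4/63)u + 1/21
g(u) = (-15)·L_0 + (-1)·L_1 + (-78)·L_2
  (-15)·L_0(u) = -(5/6)u^2 + (25/6)u + 5
  (-1)·L_1(u) = (1/14)u^2 - (3/14)u - 9/7
  (-78)·L_2(u) = -(26/21)u^2 - (104/21)u - 26/7
Adding term by term: -2u^2 - u

g(u) = -2u^2 - u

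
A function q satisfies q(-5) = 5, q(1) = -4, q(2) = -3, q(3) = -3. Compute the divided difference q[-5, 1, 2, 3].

-3/28

q[-5,1] = (-4 - 5) / (1 - (-5)) = -3/2
q[1,2] = (-3 - (-4)) / (2 - 1) = 1
q[2,3] = (-3 - (-3)) / (3 - 2) = 0
q[-5,1,2] = (1 - (-3/2)) / (2 - (-5)) = 5/14
q[1,2,3] = (0 - 1) / (3 - 1) = -1/2
q[-5,1,2,3] = (-1/2 - 5/14) / (3 - (-5)) = -3/28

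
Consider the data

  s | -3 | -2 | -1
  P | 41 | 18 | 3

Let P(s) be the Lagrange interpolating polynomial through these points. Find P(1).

-3

Evaluate each Lagrange basis at s = 1:
L_0(1) = (3)·(2)/[(-1)·(-2)] = 3
L_1(1) = (4)·(2)/[(1)·(-1)] = -8
L_2(1) = (4)·(3)/[(2)·(1)] = 6
Sum: 41·(3) + 18·(-8) + 3·(6) = -3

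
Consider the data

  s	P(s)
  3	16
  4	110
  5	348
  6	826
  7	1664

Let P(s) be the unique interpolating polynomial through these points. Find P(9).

5020

Using Newton's divided-difference form:
P[3,4] = (110 - 16) / (4 - 3) = 94
P[4,5] = (348 - 110) / (5 - 4) = 238
P[5,6] = (826 - 348) / (6 - 5) = 478
P[6,7] = (1664 - 826) / (7 - 6) = 838
P[3,4,5] = (238 - 94) / (5 - 3) = 72
P[4,5,6] = (478 - 238) / (6 - 4) = 120
P[5,6,7] = (838 - 478) / (7 - 5) = 180
P[3,4,5,6] = (120 - 72) / (6 - 3) = 16
P[4,5,6,7] = (180 - 120) / (7 - 4) = 20
P[3,4,5,6,7] = (20 - 16) / (7 - 3) = 1
P(9) = 16 + 94·(6) + 72·(6)·(5) + 16·(6)·(5)·(4) + 1·(6)·(5)·(4)·(3) = 5020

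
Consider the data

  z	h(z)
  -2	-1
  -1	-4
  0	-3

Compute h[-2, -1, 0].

2

h[-2,-1] = (-4 - (-1)) / (-1 - (-2)) = -3
h[-1,0] = (-3 - (-4)) / (0 - (-1)) = 1
h[-2,-1,0] = (1 - (-3)) / (0 - (-2)) = 2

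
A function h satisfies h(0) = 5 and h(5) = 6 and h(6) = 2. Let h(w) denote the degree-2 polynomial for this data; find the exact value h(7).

-17/5

Evaluate each Lagrange basis at w = 7:
L_0(7) = (2)·(1)/[(-5)·(-6)] = 1/15
L_1(7) = (7)·(1)/[(5)·(-1)] = -7/5
L_2(7) = (7)·(2)/[(6)·(1)] = 7/3
Sum: 5·(1/15) + 6·(-7/5) + 2·(7/3) = -17/5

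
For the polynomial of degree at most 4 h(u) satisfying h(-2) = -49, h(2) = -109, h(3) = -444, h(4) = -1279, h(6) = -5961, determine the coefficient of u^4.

-4

L_0(u) = (u - 2)(u - 3)(u - 4)(u - 6) / [960] = (1/960)u^4 - (1/64)u^3 + (1/12)u^2 - (3/16)u + 3/20
L_1(u) = (u + 2)(u - 3)(u - 4)(u - 6) / [-32] = -(1/32)u^4 + (11/32)u^3 - (7/8)u^2 - (9/8)u + 9/2
L_2(u) = (u + 2)(u - 2)(u - 4)(u - 6) / [15] = (1/15)u^4 - (2/3)u^3 + (4/3)u^2 + (8/3)u - 32/5
L_3(u) = (u + 2)(u - 2)(u - 3)(u - 6) / [-24] = -(1/24)u^4 + (3/8)u^3 - (7/12)u^2 - (3/2)u + 3
L_4(u) = (u + 2)(u - 2)(u - 3)(u - 4) / [192] = (1/192)u^4 - (7/192)u^3 + (1/24)u^2 + (7/48)u - 1/4
h(u) = (-49)·L_0 + (-109)·L_1 + (-444)·L_2 + (-1279)·L_3 + (-5961)·L_4
Only the coefficient of u^4 is needed; take it from each L_i and combine:
(-49)·(1/960) + (-109)·(-1/32) + (-444)·(1/15) + (-1279)·(-1/24) + (-5961)·(1/192) = -4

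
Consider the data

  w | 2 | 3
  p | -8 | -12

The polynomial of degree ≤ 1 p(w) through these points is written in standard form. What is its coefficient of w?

L_0(w) = (w - 3) / [-1] = -w + 3
L_1(w) = (w - 2) / [1] = w - 2
p(w) = (-8)·L_0 + (-12)·L_1
Only the coefficient of w is needed; take it from each L_i and combine:
(-8)·(-1) + (-12)·(1) = -4

-4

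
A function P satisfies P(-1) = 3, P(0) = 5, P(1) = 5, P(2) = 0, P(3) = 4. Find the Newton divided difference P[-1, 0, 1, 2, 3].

17/24

P[-1,0] = (5 - 3) / (0 - (-1)) = 2
P[0,1] = (5 - 5) / (1 - 0) = 0
P[1,2] = (0 - 5) / (2 - 1) = -5
P[2,3] = (4 - 0) / (3 - 2) = 4
P[-1,0,1] = (0 - 2) / (1 - (-1)) = -1
P[0,1,2] = (-5 - 0) / (2 - 0) = -5/2
P[1,2,3] = (4 - (-5)) / (3 - 1) = 9/2
P[-1,0,1,2] = (-5/2 - (-1)) / (2 - (-1)) = -1/2
P[0,1,2,3] = (9/2 - (-5/2)) / (3 - 0) = 7/3
P[-1,0,1,2,3] = (7/3 - (-1/2)) / (3 - (-1)) = 17/24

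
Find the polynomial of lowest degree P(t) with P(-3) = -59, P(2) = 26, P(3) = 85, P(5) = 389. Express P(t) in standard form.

P(t) = 3t^3 + t^2 - 3t + 4

L_0(t) = (t - 2)(t - 3)(t - 5) / [-240] = -(1/240)t^3 + (1/24)t^2 - (31/240)t + 1/8
L_1(t) = (t + 3)(t - 3)(t - 5) / [15] = (1/15)t^3 - (1/3)t^2 - (3/5)t + 3
L_2(t) = (t + 3)(t - 2)(t - 5) / [-12] = -(1/12)t^3 + (1/3)t^2 + (11/12)t - 5/2
L_3(t) = (t + 3)(t - 2)(t - 3) / [48] = (1/48)t^3 - (1/24)t^2 - (3/16)t + 3/8
P(t) = (-59)·L_0 + 26·L_1 + 85·L_2 + 389·L_3
  (-59)·L_0(t) = (59/240)t^3 - (59/24)t^2 + (1829/240)t - 59/8
  26·L_1(t) = (26/15)t^3 - (26/3)t^2 - (78/5)t + 78
  85·L_2(t) = -(85/12)t^3 + (85/3)t^2 + (935/12)t - 425/2
  389·L_3(t) = (389/48)t^3 - (389/24)t^2 - (1167/16)t + 1167/8
Adding term by term: 3t^3 + t^2 - 3t + 4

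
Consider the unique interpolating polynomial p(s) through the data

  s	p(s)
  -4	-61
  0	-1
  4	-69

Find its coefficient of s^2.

-4

The leading coefficient equals the top divided difference p[-4,0,4].
p[-4,0] = (-1 - (-61)) / (0 - (-4)) = 15
p[0,4] = (-69 - (-1)) / (4 - 0) = -17
p[-4,0,4] = (-17 - 15) / (4 - (-4)) = -4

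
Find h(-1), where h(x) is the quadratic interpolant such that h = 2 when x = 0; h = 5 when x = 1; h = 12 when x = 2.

3

Evaluate each Lagrange basis at x = -1:
L_0(-1) = (-2)·(-3)/[(-1)·(-2)] = 3
L_1(-1) = (-1)·(-3)/[(1)·(-1)] = -3
L_2(-1) = (-1)·(-2)/[(2)·(1)] = 1
Sum: 2·(3) + 5·(-3) + 12·(1) = 3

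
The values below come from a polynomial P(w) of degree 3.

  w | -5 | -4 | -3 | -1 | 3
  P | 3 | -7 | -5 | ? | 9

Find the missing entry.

The 4 known values determine P uniquely (degree ≤ 3).
Evaluate each Lagrange basis at w = -1:
L_0(-1) = (3)·(2)·(-4)/[(-1)·(-2)·(-8)] = 3/2
L_1(-1) = (4)·(2)·(-4)/[(1)·(-1)·(-7)] = -32/7
L_2(-1) = (4)·(3)·(-4)/[(2)·(1)·(-6)] = 4
L_3(-1) = (4)·(3)·(2)/[(8)·(7)·(6)] = 1/14
Sum: 3·(3/2) + (-7)·(-32/7) + (-5)·(4) + 9·(1/14) = 120/7

120/7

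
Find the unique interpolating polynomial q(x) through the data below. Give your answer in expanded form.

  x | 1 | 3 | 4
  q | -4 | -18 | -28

L_0(x) = (x - 3)(x - 4) / [6] = (1/6)x^2 - (7/6)x + 2
L_1(x) = (x - 1)(x - 4) / [-2] = -(1/2)x^2 + (5/2)x - 2
L_2(x) = (x - 1)(x - 3) / [3] = (1/3)x^2 - (4/3)x + 1
q(x) = (-4)·L_0 + (-18)·L_1 + (-28)·L_2
  (-4)·L_0(x) = -(2/3)x^2 + (14/3)x - 8
  (-18)·L_1(x) = 9x^2 - 45x + 36
  (-28)·L_2(x) = -(28/3)x^2 + (112/3)x - 28
Adding term by term: -x^2 - 3x

q(x) = -x^2 - 3x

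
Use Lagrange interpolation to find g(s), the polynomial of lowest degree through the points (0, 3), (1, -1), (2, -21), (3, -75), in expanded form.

L_0(s) = (s - 1)(s - 2)(s - 3) / [-6] = -(1/6)s^3 + s^2 - (11/6)s + 1
L_1(s) = s(s - 2)(s - 3) / [2] = (1/2)s^3 - (5/2)s^2 + 3s
L_2(s) = s(s - 1)(s - 3) / [-2] = -(1/2)s^3 + 2s^2 - (3/2)s
L_3(s) = s(s - 1)(s - 2) / [6] = (1/6)s^3 - (1/2)s^2 + (1/3)s
g(s) = 3·L_0 + (-1)·L_1 + (-21)·L_2 + (-75)·L_3
  3·L_0(s) = -(1/2)s^3 + 3s^2 - (11/2)s + 3
  (-1)·L_1(s) = -(1/2)s^3 + (5/2)s^2 - 3s
  (-21)·L_2(s) = (21/2)s^3 - 42s^2 + (63/2)s
  (-75)·L_3(s) = -(25/2)s^3 + (75/2)s^2 - 25s
Adding term by term: -3s^3 + s^2 - 2s + 3

g(s) = -3s^3 + s^2 - 2s + 3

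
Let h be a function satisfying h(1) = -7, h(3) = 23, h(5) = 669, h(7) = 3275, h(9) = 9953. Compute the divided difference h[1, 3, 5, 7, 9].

h[1,3] = (23 - (-7)) / (3 - 1) = 15
h[3,5] = (669 - 23) / (5 - 3) = 323
h[5,7] = (3275 - 669) / (7 - 5) = 1303
h[7,9] = (9953 - 3275) / (9 - 7) = 3339
h[1,3,5] = (323 - 15) / (5 - 1) = 77
h[3,5,7] = (1303 - 323) / (7 - 3) = 245
h[5,7,9] = (3339 - 1303) / (9 - 5) = 509
h[1,3,5,7] = (245 - 77) / (7 - 1) = 28
h[3,5,7,9] = (509 - 245) / (9 - 3) = 44
h[1,3,5,7,9] = (44 - 28) / (9 - 1) = 2

2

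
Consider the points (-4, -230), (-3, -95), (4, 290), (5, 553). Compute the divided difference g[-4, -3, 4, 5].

4

g[-4,-3] = (-95 - (-230)) / (-3 - (-4)) = 135
g[-3,4] = (290 - (-95)) / (4 - (-3)) = 55
g[4,5] = (553 - 290) / (5 - 4) = 263
g[-4,-3,4] = (55 - 135) / (4 - (-4)) = -10
g[-3,4,5] = (263 - 55) / (5 - (-3)) = 26
g[-4,-3,4,5] = (26 - (-10)) / (5 - (-4)) = 4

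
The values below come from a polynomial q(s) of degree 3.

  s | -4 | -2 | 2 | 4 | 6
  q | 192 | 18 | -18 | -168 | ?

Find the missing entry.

The 4 known values determine q uniquely (degree ≤ 3).
L_0(6) = (8)·(4)·(2)/[(-2)·(-6)·(-8)] = -2/3
L_1(6) = (10)·(4)·(2)/[(2)·(-4)·(-6)] = 5/3
L_2(6) = (10)·(8)·(2)/[(6)·(4)·(-2)] = -10/3
L_3(6) = (10)·(8)·(4)/[(8)·(6)·(2)] = 10/3
Sum: 192·(-2/3) + 18·(5/3) + (-18)·(-10/3) + (-168)·(10/3) = -598

-598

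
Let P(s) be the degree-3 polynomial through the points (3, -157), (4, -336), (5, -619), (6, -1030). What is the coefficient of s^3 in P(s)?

The leading coefficient equals the top divided difference P[3,4,5,6].
P[3,4] = (-336 - (-157)) / (4 - 3) = -179
P[4,5] = (-619 - (-336)) / (5 - 4) = -283
P[5,6] = (-1030 - (-619)) / (6 - 5) = -411
P[3,4,5] = (-283 - (-179)) / (5 - 3) = -52
P[4,5,6] = (-411 - (-283)) / (6 - 4) = -64
P[3,4,5,6] = (-64 - (-52)) / (6 - 3) = -4

-4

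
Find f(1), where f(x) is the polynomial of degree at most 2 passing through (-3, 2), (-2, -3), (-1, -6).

-6

Evaluate each Lagrange basis at x = 1:
L_0(1) = (3)·(2)/[(-1)·(-2)] = 3
L_1(1) = (4)·(2)/[(1)·(-1)] = -8
L_2(1) = (4)·(3)/[(2)·(1)] = 6
Sum: 2·(3) + (-3)·(-8) + (-6)·(6) = -6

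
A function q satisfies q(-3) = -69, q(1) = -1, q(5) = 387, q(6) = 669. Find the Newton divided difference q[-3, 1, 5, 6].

3

q[-3,1] = (-1 - (-69)) / (1 - (-3)) = 17
q[1,5] = (387 - (-1)) / (5 - 1) = 97
q[5,6] = (669 - 387) / (6 - 5) = 282
q[-3,1,5] = (97 - 17) / (5 - (-3)) = 10
q[1,5,6] = (282 - 97) / (6 - 1) = 37
q[-3,1,5,6] = (37 - 10) / (6 - (-3)) = 3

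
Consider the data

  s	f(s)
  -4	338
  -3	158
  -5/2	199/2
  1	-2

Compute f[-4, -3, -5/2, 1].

-4

f[-4,-3] = (158 - 338) / (-3 - (-4)) = -180
f[-3,-5/2] = (199/2 - 158) / (-5/2 - (-3)) = -117
f[-5/2,1] = (-2 - 199/2) / (1 - (-5/2)) = -29
f[-4,-3,-5/2] = (-117 - (-180)) / (-5/2 - (-4)) = 42
f[-3,-5/2,1] = (-29 - (-117)) / (1 - (-3)) = 22
f[-4,-3,-5/2,1] = (22 - 42) / (1 - (-4)) = -4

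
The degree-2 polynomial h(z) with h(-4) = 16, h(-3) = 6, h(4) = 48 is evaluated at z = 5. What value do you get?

Evaluate each Lagrange basis at z = 5:
L_0(5) = (8)·(1)/[(-1)·(-8)] = 1
L_1(5) = (9)·(1)/[(1)·(-7)] = -9/7
L_2(5) = (9)·(8)/[(8)·(7)] = 9/7
Sum: 16·(1) + 6·(-9/7) + 48·(9/7) = 70

70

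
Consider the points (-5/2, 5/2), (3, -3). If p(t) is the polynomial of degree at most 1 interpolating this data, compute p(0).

L_0(0) = (-3)/[(-11/2)] = 6/11
L_1(0) = (5/2)/[(11/2)] = 5/11
Sum: 5/2·(6/11) + (-3)·(5/11) = 0

0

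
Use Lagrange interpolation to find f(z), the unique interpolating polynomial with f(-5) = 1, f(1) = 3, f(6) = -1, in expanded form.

Build the Lagrange basis polynomials:
L_0(z) = (z - 1)(z - 6) / [66] = (1/66)z^2 - (7/66)z + 1/11
L_1(z) = (z + 5)(z - 6) / [-30] = -(1/30)z^2 + (1/30)z + 1
L_2(z) = (z + 5)(z - 1) / [55] = (1/55)z^2 + (4/55)z - 1/11
f(z) = 1·L_0 + 3·L_1 + (-1)·L_2
  1·L_0(z) = (1/66)z^2 - (7/66)z + 1/11
  3·L_1(z) = -(1/10)z^2 + (1/10)z + 3
  (-1)·L_2(z) = -(1/55)z^2 - (4/55)z + 1/11
Adding term by term: -(17/165)z^2 - (13/165)z + 35/11

f(z) = -(17/165)z^2 - (13/165)z + 35/11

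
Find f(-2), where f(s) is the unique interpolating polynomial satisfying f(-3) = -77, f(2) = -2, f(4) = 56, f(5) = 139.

-22

L_0(-2) = (-4)·(-6)·(-7)/[(-5)·(-7)·(-8)] = 3/5
L_1(-2) = (1)·(-6)·(-7)/[(5)·(-2)·(-3)] = 7/5
L_2(-2) = (1)·(-4)·(-7)/[(7)·(2)·(-1)] = -2
L_3(-2) = (1)·(-4)·(-6)/[(8)·(3)·(1)] = 1
Sum: (-77)·(3/5) + (-2)·(7/5) + 56·(-2) + 139·(1) = -22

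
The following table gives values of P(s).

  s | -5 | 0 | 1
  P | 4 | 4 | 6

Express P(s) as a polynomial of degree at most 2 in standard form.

P(s) = (1/3)s^2 + (5/3)s + 4

L_0(s) = s(s - 1) / [30] = (1/30)s^2 - (1/30)s
L_1(s) = (s + 5)(s - 1) / [-5] = -(1/5)s^2 - (4/5)s + 1
L_2(s) = (s + 5)s / [6] = (1/6)s^2 + (5/6)s
P(s) = 4·L_0 + 4·L_1 + 6·L_2
  4·L_0(s) = (2/15)s^2 - (2/15)s
  4·L_1(s) = -(4/5)s^2 - (16/5)s + 4
  6·L_2(s) = s^2 + 5s
Adding term by term: (1/3)s^2 + (5/3)s + 4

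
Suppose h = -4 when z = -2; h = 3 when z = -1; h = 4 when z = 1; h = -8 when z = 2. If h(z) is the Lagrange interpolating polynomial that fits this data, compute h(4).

L_0(4) = (5)·(3)·(2)/[(-1)·(-3)·(-4)] = -5/2
L_1(4) = (6)·(3)·(2)/[(1)·(-2)·(-3)] = 6
L_2(4) = (6)·(5)·(2)/[(3)·(2)·(-1)] = -10
L_3(4) = (6)·(5)·(3)/[(4)·(3)·(1)] = 15/2
Sum: (-4)·(-5/2) + 3·(6) + 4·(-10) + (-8)·(15/2) = -72

-72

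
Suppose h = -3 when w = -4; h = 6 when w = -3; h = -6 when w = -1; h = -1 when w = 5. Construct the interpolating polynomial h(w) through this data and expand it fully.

h(w) = (281/432)w^3 + (11/54)w^2 - (5893/432)w - 691/36

Build the Lagrange basis polynomials:
L_0(w) = (w + 3)(w + 1)(w - 5) / [-27] = -(1/27)w^3 + (1/27)w^2 + (17/27)w + 5/9
L_1(w) = (w + 4)(w + 1)(w - 5) / [16] = (1/16)w^3 - (21/16)w - 5/4
L_2(w) = (w + 4)(w + 3)(w - 5) / [-36] = -(1/36)w^3 - (1/18)w^2 + (23/36)w + 5/3
L_3(w) = (w + 4)(w + 3)(w + 1) / [432] = (1/432)w^3 + (1/54)w^2 + (19/432)w + 1/36
h(w) = (-3)·L_0 + 6·L_1 + (-6)·L_2 + (-1)·L_3
  (-3)·L_0(w) = (1/9)w^3 - (1/9)w^2 - (17/9)w - 5/3
  6·L_1(w) = (3/8)w^3 - (63/8)w - 15/2
  (-6)·L_2(w) = (1/6)w^3 + (1/3)w^2 - (23/6)w - 10
  (-1)·L_3(w) = -(1/432)w^3 - (1/54)w^2 - (19/432)w - 1/36
Adding term by term: (281/432)w^3 + (11/54)w^2 - (5893/432)w - 691/36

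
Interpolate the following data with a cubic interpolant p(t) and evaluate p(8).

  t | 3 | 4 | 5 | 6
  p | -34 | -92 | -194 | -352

-884

Evaluate each Lagrange basis at t = 8:
L_0(8) = (4)·(3)·(2)/[(-1)·(-2)·(-3)] = -4
L_1(8) = (5)·(3)·(2)/[(1)·(-1)·(-2)] = 15
L_2(8) = (5)·(4)·(2)/[(2)·(1)·(-1)] = -20
L_3(8) = (5)·(4)·(3)/[(3)·(2)·(1)] = 10
Sum: (-34)·(-4) + (-92)·(15) + (-194)·(-20) + (-352)·(10) = -884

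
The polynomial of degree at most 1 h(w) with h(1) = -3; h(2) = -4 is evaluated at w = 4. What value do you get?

-6

Evaluate each Lagrange basis at w = 4:
L_0(4) = (2)/[(-1)] = -2
L_1(4) = (3)/[(1)] = 3
Sum: (-3)·(-2) + (-4)·(3) = -6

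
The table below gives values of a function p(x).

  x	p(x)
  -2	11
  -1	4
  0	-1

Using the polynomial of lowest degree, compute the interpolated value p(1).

Evaluate each Lagrange basis at x = 1:
L_0(1) = (2)·(1)/[(-1)·(-2)] = 1
L_1(1) = (3)·(1)/[(1)·(-1)] = -3
L_2(1) = (3)·(2)/[(2)·(1)] = 3
Sum: 11·(1) + 4·(-3) + (-1)·(3) = -4

-4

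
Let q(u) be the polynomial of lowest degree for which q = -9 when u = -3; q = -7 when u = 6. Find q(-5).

-85/9

Evaluate each Lagrange basis at u = -5:
L_0(-5) = (-11)/[(-9)] = 11/9
L_1(-5) = (-2)/[(9)] = -2/9
Sum: (-9)·(11/9) + (-7)·(-2/9) = -85/9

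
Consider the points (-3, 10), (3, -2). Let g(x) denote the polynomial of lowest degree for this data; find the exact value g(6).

Evaluate each Lagrange basis at x = 6:
L_0(6) = (3)/[(-6)] = -1/2
L_1(6) = (9)/[(6)] = 3/2
Sum: 10·(-1/2) + (-2)·(3/2) = -8

-8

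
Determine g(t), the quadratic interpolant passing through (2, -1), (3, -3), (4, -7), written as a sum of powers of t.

g(t) = -t^2 + 3t - 3

Build the Lagrange basis polynomials:
L_0(t) = (t - 3)(t - 4) / [2] = (1/2)t^2 - (7/2)t + 6
L_1(t) = (t - 2)(t - 4) / [-1] = -t^2 + 6t - 8
L_2(t) = (t - 2)(t - 3) / [2] = (1/2)t^2 - (5/2)t + 3
g(t) = (-1)·L_0 + (-3)·L_1 + (-7)·L_2
  (-1)·L_0(t) = -(1/2)t^2 + (7/2)t - 6
  (-3)·L_1(t) = 3t^2 - 18t + 24
  (-7)·L_2(t) = -(7/2)t^2 + (35/2)t - 21
Adding term by term: -t^2 + 3t - 3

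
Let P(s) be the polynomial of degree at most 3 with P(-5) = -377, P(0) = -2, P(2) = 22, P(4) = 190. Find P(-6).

-650

Evaluate each Lagrange basis at s = -6:
L_0(-6) = (-6)·(-8)·(-10)/[(-5)·(-7)·(-9)] = 32/21
L_1(-6) = (-1)·(-8)·(-10)/[(5)·(-2)·(-4)] = -2
L_2(-6) = (-1)·(-6)·(-10)/[(7)·(2)·(-2)] = 15/7
L_3(-6) = (-1)·(-6)·(-8)/[(9)·(4)·(2)] = -2/3
Sum: (-377)·(32/21) + (-2)·(-2) + 22·(15/7) + 190·(-2/3) = -650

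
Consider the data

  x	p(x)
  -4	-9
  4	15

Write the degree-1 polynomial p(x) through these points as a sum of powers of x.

p(x) = 3x + 3

Build the Lagrange basis polynomials:
L_0(x) = (x - 4) / [-8] = -(1/8)x + 1/2
L_1(x) = (x + 4) / [8] = (1/8)x + 1/2
p(x) = (-9)·L_0 + 15·L_1
  (-9)·L_0(x) = (9/8)x - 9/2
  15·L_1(x) = (15/8)x + 15/2
Adding term by term: 3x + 3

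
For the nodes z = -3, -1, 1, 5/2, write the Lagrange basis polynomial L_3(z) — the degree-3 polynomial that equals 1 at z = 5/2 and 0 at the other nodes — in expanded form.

L_3(z) = (z + 3)(z + 1)(z - 1) / [(11/2)·(7/2)·(3/2)]
       = (z^3 + 3z^2 - z - 3) / (231/8)

L_3(z) = (8/231)z^3 + (8/77)z^2 - (8/231)z - 8/77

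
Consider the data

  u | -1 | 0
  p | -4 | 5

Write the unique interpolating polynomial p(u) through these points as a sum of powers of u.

Build the Lagrange basis polynomials:
L_0(u) = u / [-1] = -u
L_1(u) = (u + 1) / [1] = u + 1
p(u) = (-4)·L_0 + 5·L_1
  (-4)·L_0(u) = 4u
  5·L_1(u) = 5u + 5
Adding term by term: 9u + 5

p(u) = 9u + 5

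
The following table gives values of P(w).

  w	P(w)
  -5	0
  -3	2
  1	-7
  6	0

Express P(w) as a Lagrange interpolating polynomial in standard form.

P(w) = (31/360)w^3 + (11/180)w^2 - (983/360)w - 53/12

Build the Lagrange basis polynomials:
L_0(w) = (w + 3)(w - 1)(w - 6) / [-132] = -(1/132)w^3 + (1/33)w^2 + (5/44)w - 3/22
L_1(w) = (w + 5)(w - 1)(w - 6) / [72] = (1/72)w^3 - (1/36)w^2 - (29/72)w + 5/12
L_2(w) = (w + 5)(w + 3)(w - 6) / [-120] = -(1/120)w^3 - (1/60)w^2 + (11/40)w + 3/4
L_3(w) = (w + 5)(w + 3)(w - 1) / [495] = (1/495)w^3 + (7/495)w^2 + (7/495)w - 1/33
P(w) = 0·L_0 + 2·L_1 + (-7)·L_2 + 0·L_3
  0·L_0(w) = 0
  2·L_1(w) = (1/36)w^3 - (1/18)w^2 - (29/36)w + 5/6
  (-7)·L_2(w) = (7/120)w^3 + (7/60)w^2 - (77/40)w - 21/4
  0·L_3(w) = 0
Adding term by term: (31/360)w^3 + (11/180)w^2 - (983/360)w - 53/12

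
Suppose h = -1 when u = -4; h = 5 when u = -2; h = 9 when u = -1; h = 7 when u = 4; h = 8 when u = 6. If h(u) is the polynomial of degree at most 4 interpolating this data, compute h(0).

414/35

Evaluate each Lagrange basis at u = 0:
L_0(0) = (2)·(1)·(-4)·(-6)/[(-2)·(-3)·(-8)·(-10)] = 1/10
L_1(0) = (4)·(1)·(-4)·(-6)/[(2)·(-1)·(-6)·(-8)] = -1
L_2(0) = (4)·(2)·(-4)·(-6)/[(3)·(1)·(-5)·(-7)] = 64/35
L_3(0) = (4)·(2)·(1)·(-6)/[(8)·(6)·(5)·(-2)] = 1/10
L_4(0) = (4)·(2)·(1)·(-4)/[(10)·(8)·(7)·(2)] = -1/35
Sum: (-1)·(1/10) + 5·(-1) + 9·(64/35) + 7·(1/10) + 8·(-1/35) = 414/35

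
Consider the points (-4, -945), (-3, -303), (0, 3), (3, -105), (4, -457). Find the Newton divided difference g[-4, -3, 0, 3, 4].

-3

g[-4,-3] = (-303 - (-945)) / (-3 - (-4)) = 642
g[-3,0] = (3 - (-303)) / (0 - (-3)) = 102
g[0,3] = (-105 - 3) / (3 - 0) = -36
g[3,4] = (-457 - (-105)) / (4 - 3) = -352
g[-4,-3,0] = (102 - 642) / (0 - (-4)) = -135
g[-3,0,3] = (-36 - 102) / (3 - (-3)) = -23
g[0,3,4] = (-352 - (-36)) / (4 - 0) = -79
g[-4,-3,0,3] = (-23 - (-135)) / (3 - (-4)) = 16
g[-3,0,3,4] = (-79 - (-23)) / (4 - (-3)) = -8
g[-4,-3,0,3,4] = (-8 - 16) / (4 - (-4)) = -3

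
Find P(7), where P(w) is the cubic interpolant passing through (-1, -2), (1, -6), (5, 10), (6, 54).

Evaluate each Lagrange basis at w = 7:
L_0(7) = (6)·(2)·(1)/[(-2)·(-6)·(-7)] = -1/7
L_1(7) = (8)·(2)·(1)/[(2)·(-4)·(-5)] = 2/5
L_2(7) = (8)·(6)·(1)/[(6)·(4)·(-1)] = -2
L_3(7) = (8)·(6)·(2)/[(7)·(5)·(1)] = 96/35
Sum: (-2)·(-1/7) + (-6)·(2/5) + 10·(-2) + 54·(96/35) = 126

126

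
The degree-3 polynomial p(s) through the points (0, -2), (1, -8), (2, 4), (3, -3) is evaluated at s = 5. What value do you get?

Evaluate each Lagrange basis at s = 5:
L_0(5) = (4)·(3)·(2)/[(-1)·(-2)·(-3)] = -4
L_1(5) = (5)·(3)·(2)/[(1)·(-1)·(-2)] = 15
L_2(5) = (5)·(4)·(2)/[(2)·(1)·(-1)] = -20
L_3(5) = (5)·(4)·(3)/[(3)·(2)·(1)] = 10
Sum: (-2)·(-4) + (-8)·(15) + 4·(-20) + (-3)·(10) = -222

-222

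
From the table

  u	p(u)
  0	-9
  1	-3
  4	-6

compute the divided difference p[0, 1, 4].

-7/4

p[0,1] = (-3 - (-9)) / (1 - 0) = 6
p[1,4] = (-6 - (-3)) / (4 - 1) = -1
p[0,1,4] = (-1 - 6) / (4 - 0) = -7/4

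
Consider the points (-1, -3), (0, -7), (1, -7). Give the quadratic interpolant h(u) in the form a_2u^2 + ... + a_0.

Newton's divided differences:
h[-1,0] = (-7 - (-3)) / (0 - (-1)) = -4
h[0,1] = (-7 - (-7)) / (1 - 0) = 0
h[-1,0,1] = (0 - (-4)) / (1 - (-1)) = 2
h(u) = -3 + (-4)·(u + 1) + 2·(u + 1)u
Expanding: h(u) = 2u^2 - 2u - 7

h(u) = 2u^2 - 2u - 7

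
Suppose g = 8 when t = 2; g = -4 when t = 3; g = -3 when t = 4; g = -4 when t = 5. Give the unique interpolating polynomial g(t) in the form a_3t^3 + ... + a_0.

Newton's divided differences:
g[2,3] = (-4 - 8) / (3 - 2) = -12
g[3,4] = (-3 - (-4)) / (4 - 3) = 1
g[4,5] = (-4 - (-3)) / (5 - 4) = -1
g[2,3,4] = (1 - (-12)) / (4 - 2) = 13/2
g[3,4,5] = (-1 - 1) / (5 - 3) = -1
g[2,3,4,5] = (-1 - 13/2) / (5 - 2) = -5/2
g(t) = 8 + (-12)·(t - 2) + (13/2)·(t - 2)(t - 3) + (-5/2)·(t - 2)(t - 3)(t - 4)
Expanding: g(t) = -(5/2)t^3 + 29t^2 - (219/2)t + 131

g(t) = -(5/2)t^3 + 29t^2 - (219/2)t + 131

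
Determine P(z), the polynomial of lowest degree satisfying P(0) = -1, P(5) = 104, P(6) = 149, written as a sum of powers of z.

P(z) = 4z^2 + z - 1

L_0(z) = (z - 5)(z - 6) / [30] = (1/30)z^2 - (11/30)z + 1
L_1(z) = z(z - 6) / [-5] = -(1/5)z^2 + (6/5)z
L_2(z) = z(z - 5) / [6] = (1/6)z^2 - (5/6)z
P(z) = (-1)·L_0 + 104·L_1 + 149·L_2
  (-1)·L_0(z) = -(1/30)z^2 + (11/30)z - 1
  104·L_1(z) = -(104/5)z^2 + (624/5)z
  149·L_2(z) = (149/6)z^2 - (745/6)z
Adding term by term: 4z^2 + z - 1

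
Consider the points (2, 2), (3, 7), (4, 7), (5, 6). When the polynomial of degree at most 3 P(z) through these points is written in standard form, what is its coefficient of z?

209/6

Build the Lagrange basis polynomials:
L_0(z) = (z - 3)(z - 4)(z - 5) / [-6] = -(1/6)z^3 + 2z^2 - (47/6)z + 10
L_1(z) = (z - 2)(z - 4)(z - 5) / [2] = (1/2)z^3 - (11/2)z^2 + 19z - 20
L_2(z) = (z - 2)(z - 3)(z - 5) / [-2] = -(1/2)z^3 + 5z^2 - (31/2)z + 15
L_3(z) = (z - 2)(z - 3)(z - 4) / [6] = (1/6)z^3 - (3/2)z^2 + (13/3)z - 4
P(z) = 2·L_0 + 7·L_1 + 7·L_2 + 6·L_3
Only the coefficient of z is needed; take it from each L_i and combine:
2·(-47/6) + 7·(19) + 7·(-31/2) + 6·(13/3) = 209/6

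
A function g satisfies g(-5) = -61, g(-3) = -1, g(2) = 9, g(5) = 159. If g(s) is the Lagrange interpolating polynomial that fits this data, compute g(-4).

Evaluate each Lagrange basis at s = -4:
L_0(-4) = (-1)·(-6)·(-9)/[(-2)·(-7)·(-10)] = 27/70
L_1(-4) = (1)·(-6)·(-9)/[(2)·(-5)·(-8)] = 27/40
L_2(-4) = (1)·(-1)·(-9)/[(7)·(5)·(-3)] = -3/35
L_3(-4) = (1)·(-1)·(-6)/[(10)·(8)·(3)] = 1/40
Sum: (-61)·(27/70) + (-1)·(27/40) + 9·(-3/35) + 159·(1/40) = -21

-21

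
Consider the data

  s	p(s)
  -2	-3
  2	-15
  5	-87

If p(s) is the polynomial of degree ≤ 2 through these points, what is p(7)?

Evaluate each Lagrange basis at s = 7:
L_0(7) = (5)·(2)/[(-4)·(-7)] = 5/14
L_1(7) = (9)·(2)/[(4)·(-3)] = -3/2
L_2(7) = (9)·(5)/[(7)·(3)] = 15/7
Sum: (-3)·(5/14) + (-15)·(-3/2) + (-87)·(15/7) = -165

-165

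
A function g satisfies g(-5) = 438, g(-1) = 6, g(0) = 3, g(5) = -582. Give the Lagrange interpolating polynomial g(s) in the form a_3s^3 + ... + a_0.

L_0(s) = (s + 1)s(s - 5) / [-200] = -(1/200)s^3 + (1/50)s^2 + (1/40)s
L_1(s) = (s + 5)s(s - 5) / [24] = (1/24)s^3 - (25/24)s
L_2(s) = (s + 5)(s + 1)(s - 5) / [-25] = -(1/25)s^3 - (1/25)s^2 + s + 1
L_3(s) = (s + 5)(s + 1)s / [300] = (1/300)s^3 + (1/50)s^2 + (1/60)s
g(s) = 438·L_0 + 6·L_1 + 3·L_2 + (-582)·L_3
  438·L_0(s) = -(219/100)s^3 + (219/25)s^2 + (219/20)s
  6·L_1(s) = (1/4)s^3 - (25/4)s
  3·L_2(s) = -(3/25)s^3 - (3/25)s^2 + 3s + 3
  (-582)·L_3(s) = -(97/50)s^3 - (291/25)s^2 - (97/10)s
Adding term by term: -4s^3 - 3s^2 - 2s + 3

g(s) = -4s^3 - 3s^2 - 2s + 3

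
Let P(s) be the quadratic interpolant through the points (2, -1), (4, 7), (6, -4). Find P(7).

-133/8

L_0(7) = (3)·(1)/[(-2)·(-4)] = 3/8
L_1(7) = (5)·(1)/[(2)·(-2)] = -5/4
L_2(7) = (5)·(3)/[(4)·(2)] = 15/8
Sum: (-1)·(3/8) + 7·(-5/4) + (-4)·(15/8) = -133/8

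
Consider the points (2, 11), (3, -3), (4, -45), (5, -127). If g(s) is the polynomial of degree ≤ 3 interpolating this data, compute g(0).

3

Evaluate each Lagrange basis at s = 0:
L_0(0) = (-3)·(-4)·(-5)/[(-1)·(-2)·(-3)] = 10
L_1(0) = (-2)·(-4)·(-5)/[(1)·(-1)·(-2)] = -20
L_2(0) = (-2)·(-3)·(-5)/[(2)·(1)·(-1)] = 15
L_3(0) = (-2)·(-3)·(-4)/[(3)·(2)·(1)] = -4
Sum: 11·(10) + (-3)·(-20) + (-45)·(15) + (-127)·(-4) = 3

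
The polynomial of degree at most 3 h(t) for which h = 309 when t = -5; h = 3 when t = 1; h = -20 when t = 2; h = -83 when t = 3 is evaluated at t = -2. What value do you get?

12

Using Newton's divided-difference form:
h[-5,1] = (3 - 309) / (1 - (-5)) = -51
h[1,2] = (-20 - 3) / (2 - 1) = -23
h[2,3] = (-83 - (-20)) / (3 - 2) = -63
h[-5,1,2] = (-23 - (-51)) / (2 - (-5)) = 4
h[1,2,3] = (-63 - (-23)) / (3 - 1) = -20
h[-5,1,2,3] = (-20 - 4) / (3 - (-5)) = -3
h(-2) = 309 + (-51)·(3) + 4·(3)·(-3) + (-3)·(3)·(-3)·(-4) = 12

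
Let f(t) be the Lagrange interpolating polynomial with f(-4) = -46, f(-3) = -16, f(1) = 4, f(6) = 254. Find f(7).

394

Evaluate each Lagrange basis at t = 7:
L_0(7) = (10)·(6)·(1)/[(-1)·(-5)·(-10)] = -6/5
L_1(7) = (11)·(6)·(1)/[(1)·(-4)·(-9)] = 11/6
L_2(7) = (11)·(10)·(1)/[(5)·(4)·(-5)] = -11/10
L_3(7) = (11)·(10)·(6)/[(10)·(9)·(5)] = 22/15
Sum: (-46)·(-6/5) + (-16)·(11/6) + 4·(-11/10) + 254·(22/15) = 394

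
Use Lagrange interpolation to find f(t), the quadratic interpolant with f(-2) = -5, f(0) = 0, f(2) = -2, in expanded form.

f(t) = -(7/8)t^2 + (3/4)t

L_0(t) = t(t - 2) / [8] = (1/8)t^2 - (1/4)t
L_1(t) = (t + 2)(t - 2) / [-4] = -(1/4)t^2 + 1
L_2(t) = (t + 2)t / [8] = (1/8)t^2 + (1/4)t
f(t) = (-5)·L_0 + 0·L_1 + (-2)·L_2
  (-5)·L_0(t) = -(5/8)t^2 + (5/4)t
  0·L_1(t) = 0
  (-2)·L_2(t) = -(1/4)t^2 - (1/2)t
Adding term by term: -(7/8)t^2 + (3/4)t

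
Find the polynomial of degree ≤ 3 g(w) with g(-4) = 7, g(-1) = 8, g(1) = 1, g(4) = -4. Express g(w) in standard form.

Newton's divided differences:
g[-4,-1] = (8 - 7) / (-1 - (-4)) = 1/3
g[-1,1] = (1 - 8) / (1 - (-1)) = -7/2
g[1,4] = (-4 - 1) / (4 - 1) = -5/3
g[-4,-1,1] = (-7/2 - 1/3) / (1 - (-4)) = -23/30
g[-1,1,4] = (-5/3 - (-7/2)) / (4 - (-1)) = 11/30
g[-4,-1,1,4] = (11/30 - (-23/30)) / (4 - (-4)) = 17/120
g(w) = 7 + (1/3)·(w + 4) + (-23/30)·(w + 4)(w + 1) + (17/120)·(w + 4)(w + 1)(w - 1)
Expanding: g(w) = (17/120)w^3 - (1/5)w^2 - (437/120)w + 47/10

g(w) = (17/120)w^3 - (1/5)w^2 - (437/120)w + 47/10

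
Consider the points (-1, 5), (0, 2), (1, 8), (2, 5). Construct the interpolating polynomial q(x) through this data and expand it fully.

Build the Lagrange basis polynomials:
L_0(x) = x(x - 1)(x - 2) / [-6] = -(1/6)x^3 + (1/2)x^2 - (1/3)x
L_1(x) = (x + 1)(x - 1)(x - 2) / [2] = (1/2)x^3 - x^2 - (1/2)x + 1
L_2(x) = (x + 1)x(x - 2) / [-2] = -(1/2)x^3 + (1/2)x^2 + x
L_3(x) = (x + 1)x(x - 1) / [6] = (1/6)x^3 - (1/6)x
q(x) = 5·L_0 + 2·L_1 + 8·L_2 + 5·L_3
  5·L_0(x) = -(5/6)x^3 + (5/2)x^2 - (5/3)x
  2·L_1(x) = x^3 - 2x^2 - x + 2
  8·L_2(x) = -4x^3 + 4x^2 + 8x
  5·L_3(x) = (5/6)x^3 - (5/6)x
Adding term by term: -3x^3 + (9/2)x^2 + (9/2)x + 2

q(x) = -3x^3 + (9/2)x^2 + (9/2)x + 2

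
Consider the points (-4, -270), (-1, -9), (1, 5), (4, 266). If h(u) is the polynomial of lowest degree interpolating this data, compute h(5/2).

Using Newton's divided-difference form:
h[-4,-1] = (-9 - (-270)) / (-1 - (-4)) = 87
h[-1,1] = (5 - (-9)) / (1 - (-1)) = 7
h[1,4] = (266 - 5) / (4 - 1) = 87
h[-4,-1,1] = (7 - 87) / (1 - (-4)) = -16
h[-1,1,4] = (87 - 7) / (4 - (-1)) = 16
h[-4,-1,1,4] = (16 - (-16)) / (4 - (-4)) = 4
h(5/2) = -270 + 87·(13/2) + (-16)·(13/2)·(7/2) + 4·(13/2)·(7/2)·(3/2) = 68

68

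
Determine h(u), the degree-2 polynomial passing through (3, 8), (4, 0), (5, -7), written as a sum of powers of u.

h(u) = (1/2)u^2 - (23/2)u + 38

Build the Lagrange basis polynomials:
L_0(u) = (u - 4)(u - 5) / [2] = (1/2)u^2 - (9/2)u + 10
L_1(u) = (u - 3)(u - 5) / [-1] = -u^2 + 8u - 15
L_2(u) = (u - 3)(u - 4) / [2] = (1/2)u^2 - (7/2)u + 6
h(u) = 8·L_0 + 0·L_1 + (-7)·L_2
  8·L_0(u) = 4u^2 - 36u + 80
  0·L_1(u) = 0
  (-7)·L_2(u) = -(7/2)u^2 + (49/2)u - 42
Adding term by term: (1/2)u^2 - (23/2)u + 38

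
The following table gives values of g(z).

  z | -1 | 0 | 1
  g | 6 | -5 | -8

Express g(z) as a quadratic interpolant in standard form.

Newton's divided differences:
g[-1,0] = (-5 - 6) / (0 - (-1)) = -11
g[0,1] = (-8 - (-5)) / (1 - 0) = -3
g[-1,0,1] = (-3 - (-11)) / (1 - (-1)) = 4
g(z) = 6 + (-11)·(z + 1) + 4·(z + 1)z
Expanding: g(z) = 4z^2 - 7z - 5

g(z) = 4z^2 - 7z - 5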